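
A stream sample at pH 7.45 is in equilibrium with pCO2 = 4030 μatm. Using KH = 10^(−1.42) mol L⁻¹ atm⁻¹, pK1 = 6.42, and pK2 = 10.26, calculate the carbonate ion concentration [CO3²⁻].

[CO3²⁻] = 2.54 μmol/L

[CO2*] = KH · pCO2 = 10^(−1.42) × 4030×10^-6 = 1.532×10^-4 mol/L
α₀ = 1/(1 + K1/[H⁺] + K1K2/[H⁺]²) = 1/(1 + 10^+1.03 + 10^-1.78) = 0.08524
DIC = [CO2*]/α₀ = 1.532×10^-4 / 0.08524 = 1.798 mmol/L
[CO3²⁻] = α₂·DIC; α₂ = 0.001415, so [CO3²⁻] = 0.001415 × 1.798 = 0.00254 mmol/L = 2.54 μmol/L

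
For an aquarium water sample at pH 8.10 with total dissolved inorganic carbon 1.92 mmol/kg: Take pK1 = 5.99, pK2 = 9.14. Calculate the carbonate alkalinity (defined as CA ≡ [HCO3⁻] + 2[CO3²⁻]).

CA = [HCO3⁻] + 2[CO3²⁻] = (α₁ + 2α₂)·DIC
At pH 8.10: [H⁺]/K1 = 10^-2.11 = 0.0077625, K2/[H⁺] = 10^-1.04 = 0.091201
α₁ = 1/(1 + 0.0077625 + 0.091201) = 1/1.0990 = 0.9099; α₂ = α₁·K2/[H⁺] = 0.08299
α₁ + 2α₂ = 1.0759
CA = 1.0759 × 1.92 = 2.07 mmol/kg

CA = 2.07 mmol/kg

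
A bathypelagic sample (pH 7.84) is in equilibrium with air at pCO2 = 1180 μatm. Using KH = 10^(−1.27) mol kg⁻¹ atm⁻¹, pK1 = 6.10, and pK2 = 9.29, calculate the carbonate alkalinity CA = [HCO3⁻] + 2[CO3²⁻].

[CO2*] = KH · pCO2 = 10^(−1.27) × 1180×10^-6 = 6.337×10^-5 mol/kg
α₀ = 1/(1 + K1/[H⁺] + K1K2/[H⁺]²) = 1/(1 + 10^+1.74 + 10^+0.29) = 0.01727
DIC = [CO2*]/α₀ = 6.337×10^-5 / 0.01727 = 3.669 mmol/kg
CA = (α₁ + 2α₂)·DIC = (0.9491 + 2×0.03367) × 3.669 = 3.73 mmol/kg

CA = 3.73 mmol/kg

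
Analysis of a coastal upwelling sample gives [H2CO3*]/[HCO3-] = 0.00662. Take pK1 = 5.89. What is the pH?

pH = 8.07

From K1 = [H⁺][HCO3-]/[H2CO3*]:  pH = pK1 − log₁₀([H2CO3*]/[HCO3-])
log₁₀(0.00662) = -2.179
pH = 5.89 − (-2.179) = 8.07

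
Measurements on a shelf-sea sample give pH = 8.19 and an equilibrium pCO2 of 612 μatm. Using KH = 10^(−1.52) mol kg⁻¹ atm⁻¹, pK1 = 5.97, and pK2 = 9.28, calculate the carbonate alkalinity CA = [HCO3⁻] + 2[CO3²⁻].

[CO2*] = KH · pCO2 = 10^(−1.52) × 612×10^-6 = 1.848×10^-5 mol/kg
α₀ = 1/(1 + K1/[H⁺] + K1K2/[H⁺]²) = 1/(1 + 10^+2.22 + 10^+1.13) = 0.005542
DIC = [CO2*]/α₀ = 1.848×10^-5 / 0.005542 = 3.335 mmol/kg
CA = (α₁ + 2α₂)·DIC = (0.9197 + 2×0.07476) × 3.335 = 3.57 mmol/kg

CA = 3.57 mmol/kg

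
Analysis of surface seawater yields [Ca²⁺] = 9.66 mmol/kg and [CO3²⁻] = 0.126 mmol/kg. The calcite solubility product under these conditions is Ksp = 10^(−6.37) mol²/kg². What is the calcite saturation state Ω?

Ω = 2.85

Ksp = 10^(−6.37) = 4.266×10^-7
Ω = [Ca²⁺][CO3²⁻]/Ksp = (9.66×10^-3)(0.126×10^-3) / 4.266×10^-7 = 2.85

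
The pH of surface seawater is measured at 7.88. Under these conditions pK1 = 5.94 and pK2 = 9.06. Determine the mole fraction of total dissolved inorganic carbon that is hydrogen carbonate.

α₁ = 0.928

α₁ = 1 / (1 + [H⁺]/K1 + K2/[H⁺]) = 1 / (1 + 10^-1.94 + 10^-1.18)
   = 1 / (1 + 0.011482 + 0.066069) = 1/1.0776 = 0.9280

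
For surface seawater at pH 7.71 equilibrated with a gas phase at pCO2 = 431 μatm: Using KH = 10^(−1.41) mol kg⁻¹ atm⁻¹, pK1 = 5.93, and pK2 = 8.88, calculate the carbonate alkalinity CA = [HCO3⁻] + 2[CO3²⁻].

[CO2*] = KH · pCO2 = 10^(−1.41) × 431×10^-6 = 1.677×10^-5 mol/kg
α₀ = 1/(1 + K1/[H⁺] + K1K2/[H⁺]²) = 1/(1 + 10^+1.78 + 10^+0.61) = 0.01531
DIC = [CO2*]/α₀ = 1.677×10^-5 / 0.01531 = 1.095 mmol/kg
CA = (α₁ + 2α₂)·DIC = (0.9223 + 2×0.06236) × 1.095 = 1.15 mmol/kg

CA = 1.15 mmol/kg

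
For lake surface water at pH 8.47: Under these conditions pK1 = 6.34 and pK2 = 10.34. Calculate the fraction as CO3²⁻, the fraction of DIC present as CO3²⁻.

α₂ = 0.0132

α₂ = 1 / (1 + [H⁺]/K2 + [H⁺]²/(K1K2)) = 1 / (1 + 10^+1.87 + 10^-0.26)
   = 1 / (1 + 74.131 + 0.54954) = 1/75.681 = 0.01321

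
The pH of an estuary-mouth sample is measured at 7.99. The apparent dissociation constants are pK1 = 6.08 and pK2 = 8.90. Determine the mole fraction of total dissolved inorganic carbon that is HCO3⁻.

α₁ = 0.881

α₁ = 1 / (1 + [H⁺]/K1 + K2/[H⁺]) = 1 / (1 + 10^-1.91 + 10^-0.91)
   = 1 / (1 + 0.012303 + 0.12303) = 1/1.1353 = 0.8808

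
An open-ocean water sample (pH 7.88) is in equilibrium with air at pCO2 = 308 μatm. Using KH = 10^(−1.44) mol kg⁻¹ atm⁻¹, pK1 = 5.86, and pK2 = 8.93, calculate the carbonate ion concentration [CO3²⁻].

[CO3²⁻] = 0.104 mmol/kg

[CO2*] = KH · pCO2 = 10^(−1.44) × 308×10^-6 = 1.118×10^-5 mol/kg
α₀ = 1/(1 + K1/[H⁺] + K1K2/[H⁺]²) = 1/(1 + 10^+2.02 + 10^+0.97) = 0.008692
DIC = [CO2*]/α₀ = 1.118×10^-5 / 0.008692 = 1.287 mmol/kg
[CO3²⁻] = α₂·DIC; α₂ = 0.08112, so [CO3²⁻] = 0.08112 × 1.287 = 0.104 mmol/kg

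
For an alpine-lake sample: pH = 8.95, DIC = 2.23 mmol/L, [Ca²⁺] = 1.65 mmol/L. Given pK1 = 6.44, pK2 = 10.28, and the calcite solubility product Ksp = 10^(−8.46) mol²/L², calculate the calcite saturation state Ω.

α₂ = 1 / (1 + [H⁺]/K2 + [H⁺]²/(K1K2)) = 1 / (1 + 10^+1.33 + 10^-1.18)
   = 1 / (1 + 21.380 + 0.066069) = 1/22.446 = 0.04455
[CO3²⁻] = α₂ × DIC = 0.04455 × 2.23 = 0.09935 mmol/L
Ksp = 10^(−8.46) = 3.467×10^-9
Ω = [Ca²⁺][CO3²⁻]/Ksp = (1.65×10^-3)(9.935×10^-5) / 3.467×10^-9 = 47.3

Ω = 47.3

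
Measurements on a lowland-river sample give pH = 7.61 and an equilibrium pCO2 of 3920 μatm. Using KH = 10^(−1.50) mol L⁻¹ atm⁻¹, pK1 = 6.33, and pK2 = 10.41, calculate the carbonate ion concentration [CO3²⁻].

[CO2*] = KH · pCO2 = 10^(−1.50) × 3920×10^-6 = 1.240×10^-4 mol/L
α₀ = 1/(1 + K1/[H⁺] + K1K2/[H⁺]²) = 1/(1 + 10^+1.28 + 10^-1.52) = 0.04979
DIC = [CO2*]/α₀ = 1.240×10^-4 / 0.04979 = 2.490 mmol/L
[CO3²⁻] = α₂·DIC; α₂ = 0.001504, so [CO3²⁻] = 0.001504 × 2.490 = 0.00374 mmol/L = 3.74 μmol/L

[CO3²⁻] = 3.74 μmol/L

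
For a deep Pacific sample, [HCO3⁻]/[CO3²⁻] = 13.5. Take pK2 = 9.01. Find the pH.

From K2 = [H⁺][CO3²⁻]/[HCO3⁻]:  pH = pK2 − log₁₀([HCO3⁻]/[CO3²⁻])
log₁₀(13.5) = +1.130
pH = 9.01 − (+1.130) = 7.88

pH = 7.88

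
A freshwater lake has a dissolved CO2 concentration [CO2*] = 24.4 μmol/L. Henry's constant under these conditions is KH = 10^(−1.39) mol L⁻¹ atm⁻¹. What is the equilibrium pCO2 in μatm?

KH = 10^(−1.39) = 4.074×10^-2 mol L⁻¹ atm⁻¹
pCO2 = [CO2*]/KH = 24.4×10^-6 / 4.074×10^-2 = 5.99×10^-4 atm = 599 μatm

pCO2 = 599 μatm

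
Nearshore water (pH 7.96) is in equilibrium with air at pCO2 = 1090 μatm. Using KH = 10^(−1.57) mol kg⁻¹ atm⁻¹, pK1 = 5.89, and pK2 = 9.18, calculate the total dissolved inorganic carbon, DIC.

DIC = 3.68 mmol/kg

[CO2*] = KH · pCO2 = 10^(−1.57) × 1090×10^-6 = 2.934×10^-5 mol/kg
α₀ = 1/(1 + K1/[H⁺] + K1K2/[H⁺]²) = 1/(1 + 10^+2.07 + 10^+0.85) = 0.007964
DIC = [CO2*]/α₀ = 2.934×10^-5 / 0.007964 = 3.68 mmol/kg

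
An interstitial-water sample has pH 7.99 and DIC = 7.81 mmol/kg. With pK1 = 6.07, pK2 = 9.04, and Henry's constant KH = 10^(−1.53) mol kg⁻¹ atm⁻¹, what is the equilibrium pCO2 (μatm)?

pCO2 = 2890 μatm

α₀ = 1 / (1 + K1/[H⁺] + K1K2/[H⁺]²) = 1 / (1 + 10^+1.92 + 10^+0.87)
   = 1 / (1 + 83.176 + 7.4131) = 1/91.589 = 0.01092
[CO2*] = α₀ × DIC = 0.01092 × 7.81 = 0.08527 mmol/kg
pCO2 = [CO2*]/KH = 8.527×10^-5 / 2.951×10^-2 = 2890 μatm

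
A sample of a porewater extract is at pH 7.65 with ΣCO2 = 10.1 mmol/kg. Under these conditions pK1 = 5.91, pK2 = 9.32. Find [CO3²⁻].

α₂ = 1 / (1 + [H⁺]/K2 + [H⁺]²/(K1K2)) = 1 / (1 + 10^+1.67 + 10^-0.07)
   = 1 / (1 + 46.774 + 0.85114) = 1/48.625 = 0.02057
[CO3²⁻] = α₂ × DIC = 0.02057 × 10.1 = 0.208 mmol/kg

[CO3²⁻] = 0.208 mmol/kg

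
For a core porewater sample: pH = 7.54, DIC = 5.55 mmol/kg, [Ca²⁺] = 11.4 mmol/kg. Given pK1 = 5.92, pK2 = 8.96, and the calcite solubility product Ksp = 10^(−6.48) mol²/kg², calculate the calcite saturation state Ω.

α₂ = 1 / (1 + [H⁺]/K2 + [H⁺]²/(K1K2)) = 1 / (1 + 10^+1.42 + 10^-0.20)
   = 1 / (1 + 26.303 + 0.63096) = 1/27.934 = 0.03580
[CO3²⁻] = α₂ × DIC = 0.03580 × 5.55 = 0.1987 mmol/kg
Ksp = 10^(−6.48) = 3.311×10^-7
Ω = [Ca²⁺][CO3²⁻]/Ksp = (11.4×10^-3)(1.987×10^-4) / 3.311×10^-7 = 6.84

Ω = 6.84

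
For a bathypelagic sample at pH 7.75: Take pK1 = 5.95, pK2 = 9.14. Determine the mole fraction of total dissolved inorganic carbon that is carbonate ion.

α₂ = 0.0386

α₂ = 1 / (1 + [H⁺]/K2 + [H⁺]²/(K1K2)) = 1 / (1 + 10^+1.39 + 10^-0.41)
   = 1 / (1 + 24.547 + 0.38905) = 1/25.936 = 0.03856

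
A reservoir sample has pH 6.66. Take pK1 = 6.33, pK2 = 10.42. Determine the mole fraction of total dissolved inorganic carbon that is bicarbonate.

α₁ = 0.681

α₁ = 1 / (1 + [H⁺]/K1 + K2/[H⁺]) = 1 / (1 + 10^-0.33 + 10^-3.76)
   = 1 / (1 + 0.46774 + 0.00017378) = 1/1.4679 = 0.6812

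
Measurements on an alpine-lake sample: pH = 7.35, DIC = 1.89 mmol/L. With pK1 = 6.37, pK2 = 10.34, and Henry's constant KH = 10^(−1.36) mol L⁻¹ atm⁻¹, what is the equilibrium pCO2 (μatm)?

pCO2 = 4100 μatm

α₀ = 1 / (1 + K1/[H⁺] + K1K2/[H⁺]²) = 1 / (1 + 10^+0.98 + 10^-2.01)
   = 1 / (1 + 9.5499 + 0.0097724) = 1/10.560 = 0.09470
[CO2*] = α₀ × DIC = 0.09470 × 1.89 = 0.1790 mmol/L
pCO2 = [CO2*]/KH = 1.790×10^-4 / 4.365×10^-2 = 4100 μatm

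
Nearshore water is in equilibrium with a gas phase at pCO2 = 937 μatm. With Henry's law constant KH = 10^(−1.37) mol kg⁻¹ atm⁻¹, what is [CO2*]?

[CO2*] = 40.0 μmol/kg

KH = 10^(−1.37) = 4.266×10^-2 mol kg⁻¹ atm⁻¹
[CO2*] = KH · pCO2 = 4.266×10^-2 × 937×10^-6 atm = 4.00×10^-5 mol/kg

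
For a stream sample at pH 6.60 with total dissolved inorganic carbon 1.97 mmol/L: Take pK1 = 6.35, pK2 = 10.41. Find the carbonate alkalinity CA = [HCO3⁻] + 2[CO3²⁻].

CA = 1.26 mmol/L

CA = [HCO3⁻] + 2[CO3²⁻] = (α₁ + 2α₂)·DIC
At pH 6.60: [H⁺]/K1 = 10^-0.25 = 0.56234, K2/[H⁺] = 10^-3.81 = 0.00015488
α₁ = 1/(1 + 0.56234 + 0.00015488) = 1/1.5625 = 0.6400; α₂ = α₁·K2/[H⁺] = 9.912×10^-5
α₁ + 2α₂ = 0.6402
CA = 0.6402 × 1.97 = 1.26 mmol/L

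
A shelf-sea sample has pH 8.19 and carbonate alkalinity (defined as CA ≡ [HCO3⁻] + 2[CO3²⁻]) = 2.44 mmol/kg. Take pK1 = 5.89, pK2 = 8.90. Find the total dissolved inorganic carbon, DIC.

CA = [HCO3⁻] + 2[CO3²⁻] = (α₁ + 2α₂)·DIC
At pH 8.19: [H⁺]/K1 = 10^-2.30 = 0.0050119, K2/[H⁺] = 10^-0.71 = 0.19498
α₁ = 1/(1 + 0.0050119 + 0.19498) = 1/1.2000 = 0.8333; α₂ = α₁·K2/[H⁺] = 0.1625
α₁ + 2α₂ = 1.1583
DIC = CA / (α₁ + 2α₂) = 2.44 / 1.1583 = 2.11 mmol/kg

DIC = 2.11 mmol/kg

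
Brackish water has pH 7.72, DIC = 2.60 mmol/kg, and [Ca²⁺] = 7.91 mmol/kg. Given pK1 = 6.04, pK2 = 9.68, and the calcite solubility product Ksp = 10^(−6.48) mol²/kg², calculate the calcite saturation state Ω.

Ω = 0.660

α₂ = 1 / (1 + [H⁺]/K2 + [H⁺]²/(K1K2)) = 1 / (1 + 10^+1.96 + 10^+0.28)
   = 1 / (1 + 91.201 + 1.9055) = 1/94.107 = 0.01063
[CO3²⁻] = α₂ × DIC = 0.01063 × 2.60 = 0.02763 mmol/kg
Ksp = 10^(−6.48) = 3.311×10^-7
Ω = [Ca²⁺][CO3²⁻]/Ksp = (7.91×10^-3)(2.763×10^-5) / 3.311×10^-7 = 0.660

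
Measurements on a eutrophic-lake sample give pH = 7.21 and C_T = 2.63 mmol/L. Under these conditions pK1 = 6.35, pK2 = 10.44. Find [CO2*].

[CO2*] = 0.319 mmol/L

α₀ = 1 / (1 + K1/[H⁺] + K1K2/[H⁺]²) = 1 / (1 + 10^+0.86 + 10^-2.37)
   = 1 / (1 + 7.2444 + 0.0042658) = 1/8.2486 = 0.1212
[CO2*] = α₀ × DIC = 0.1212 × 2.63 = 0.319 mmol/L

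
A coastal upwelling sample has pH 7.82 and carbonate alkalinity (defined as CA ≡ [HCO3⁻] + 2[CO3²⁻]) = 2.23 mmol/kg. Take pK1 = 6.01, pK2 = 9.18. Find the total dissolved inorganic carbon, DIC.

CA = [HCO3⁻] + 2[CO3²⁻] = (α₁ + 2α₂)·DIC
At pH 7.82: [H⁺]/K1 = 10^-1.81 = 0.015488, K2/[H⁺] = 10^-1.36 = 0.043652
α₁ = 1/(1 + 0.015488 + 0.043652) = 1/1.0591 = 0.9442; α₂ = α₁·K2/[H⁺] = 0.04121
α₁ + 2α₂ = 1.0266
DIC = CA / (α₁ + 2α₂) = 2.23 / 1.0266 = 2.17 mmol/kg

DIC = 2.17 mmol/kg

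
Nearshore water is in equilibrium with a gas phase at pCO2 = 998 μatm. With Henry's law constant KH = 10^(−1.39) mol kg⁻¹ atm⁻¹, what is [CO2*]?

[CO2*] = 40.7 μmol/kg

KH = 10^(−1.39) = 4.074×10^-2 mol kg⁻¹ atm⁻¹
[CO2*] = KH · pCO2 = 4.074×10^-2 × 998×10^-6 atm = 4.07×10^-5 mol/kg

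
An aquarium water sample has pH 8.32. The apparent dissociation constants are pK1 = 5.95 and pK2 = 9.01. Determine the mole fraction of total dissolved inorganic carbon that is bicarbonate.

α₁ = 0.828

α₁ = 1 / (1 + [H⁺]/K1 + K2/[H⁺]) = 1 / (1 + 10^-2.37 + 10^-0.69)
   = 1 / (1 + 0.0042658 + 0.20417) = 1/1.2084 = 0.8275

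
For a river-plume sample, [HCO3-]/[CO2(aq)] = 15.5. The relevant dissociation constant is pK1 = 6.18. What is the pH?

pH = 7.37

From K1 = [H⁺][HCO3-]/[CO2(aq)]:  pH = pK1 + log₁₀([HCO3-]/[CO2(aq)])
log₁₀(15.5) = +1.190
pH = 6.18 + (+1.190) = 7.37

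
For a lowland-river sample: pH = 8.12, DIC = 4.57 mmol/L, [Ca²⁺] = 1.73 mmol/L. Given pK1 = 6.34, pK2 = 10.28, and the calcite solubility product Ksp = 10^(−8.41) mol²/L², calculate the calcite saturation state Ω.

α₂ = 1 / (1 + [H⁺]/K2 + [H⁺]²/(K1K2)) = 1 / (1 + 10^+2.16 + 10^+0.38)
   = 1 / (1 + 144.54 + 2.3988) = 1/147.94 = 0.006759
[CO3²⁻] = α₂ × DIC = 0.006759 × 4.57 = 0.03089 mmol/L
Ksp = 10^(−8.41) = 3.890×10^-9
Ω = [Ca²⁺][CO3²⁻]/Ksp = (1.73×10^-3)(3.089×10^-5) / 3.890×10^-9 = 13.7

Ω = 13.7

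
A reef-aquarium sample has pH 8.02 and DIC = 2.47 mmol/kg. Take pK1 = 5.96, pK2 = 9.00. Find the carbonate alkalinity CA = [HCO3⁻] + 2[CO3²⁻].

CA = 2.68 mmol/kg

CA = [HCO3⁻] + 2[CO3²⁻] = (α₁ + 2α₂)·DIC
At pH 8.02: [H⁺]/K1 = 10^-2.06 = 0.0087096, K2/[H⁺] = 10^-0.98 = 0.10471
α₁ = 1/(1 + 0.0087096 + 0.10471) = 1/1.1134 = 0.8981; α₂ = α₁·K2/[H⁺] = 0.09405
α₁ + 2α₂ = 1.0862
CA = 1.0862 × 2.47 = 2.68 mmol/kg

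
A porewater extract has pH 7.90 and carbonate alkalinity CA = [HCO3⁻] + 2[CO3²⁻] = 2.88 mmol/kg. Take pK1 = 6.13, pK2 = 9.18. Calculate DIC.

CA = [HCO3⁻] + 2[CO3²⁻] = (α₁ + 2α₂)·DIC
At pH 7.90: [H⁺]/K1 = 10^-1.77 = 0.016982, K2/[H⁺] = 10^-1.28 = 0.052481
α₁ = 1/(1 + 0.016982 + 0.052481) = 1/1.0695 = 0.9350; α₂ = α₁·K2/[H⁺] = 0.04907
α₁ + 2α₂ = 1.0332
DIC = CA / (α₁ + 2α₂) = 2.88 / 1.0332 = 2.79 mmol/kg

DIC = 2.79 mmol/kg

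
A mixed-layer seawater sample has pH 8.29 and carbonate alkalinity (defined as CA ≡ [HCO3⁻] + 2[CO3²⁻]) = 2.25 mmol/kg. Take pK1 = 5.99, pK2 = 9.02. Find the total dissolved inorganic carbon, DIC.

CA = [HCO3⁻] + 2[CO3²⁻] = (α₁ + 2α₂)·DIC
At pH 8.29: [H⁺]/K1 = 10^-2.30 = 0.0050119, K2/[H⁺] = 10^-0.73 = 0.18621
α₁ = 1/(1 + 0.0050119 + 0.18621) = 1/1.1912 = 0.8395; α₂ = α₁·K2/[H⁺] = 0.1563
α₁ + 2α₂ = 1.1521
DIC = CA / (α₁ + 2α₂) = 2.25 / 1.1521 = 1.95 mmol/kg

DIC = 1.95 mmol/kg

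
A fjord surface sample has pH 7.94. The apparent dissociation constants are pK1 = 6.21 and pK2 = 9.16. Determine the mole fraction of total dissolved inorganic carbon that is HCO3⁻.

α₁ = 0.927

α₁ = 1 / (1 + [H⁺]/K1 + K2/[H⁺]) = 1 / (1 + 10^-1.73 + 10^-1.22)
   = 1 / (1 + 0.018621 + 0.060256) = 1/1.0789 = 0.9269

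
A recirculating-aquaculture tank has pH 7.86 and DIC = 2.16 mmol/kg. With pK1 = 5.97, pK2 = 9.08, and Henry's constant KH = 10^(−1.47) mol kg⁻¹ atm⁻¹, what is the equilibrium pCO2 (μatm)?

α₀ = 1 / (1 + K1/[H⁺] + K1K2/[H⁺]²) = 1 / (1 + 10^+1.89 + 10^+0.67)
   = 1 / (1 + 77.625 + 4.6774) = 1/83.302 = 0.01200
[CO2*] = α₀ × DIC = 0.01200 × 2.16 = 0.02593 mmol/kg
pCO2 = [CO2*]/KH = 2.593×10^-5 / 3.388×10^-2 = 765 μatm

pCO2 = 765 μatm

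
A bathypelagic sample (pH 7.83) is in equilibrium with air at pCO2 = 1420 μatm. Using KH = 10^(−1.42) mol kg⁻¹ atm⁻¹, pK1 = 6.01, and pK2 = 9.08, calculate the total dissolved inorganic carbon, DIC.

DIC = 3.82 mmol/kg

[CO2*] = KH · pCO2 = 10^(−1.42) × 1420×10^-6 = 5.399×10^-5 mol/kg
α₀ = 1/(1 + K1/[H⁺] + K1K2/[H⁺]²) = 1/(1 + 10^+1.82 + 10^+0.57) = 0.01413
DIC = [CO2*]/α₀ = 5.399×10^-5 / 0.01413 = 3.82 mmol/kg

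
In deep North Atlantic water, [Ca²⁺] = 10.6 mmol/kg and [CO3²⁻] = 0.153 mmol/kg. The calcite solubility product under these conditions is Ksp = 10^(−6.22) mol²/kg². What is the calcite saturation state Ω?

Ω = 2.69

Ksp = 10^(−6.22) = 6.026×10^-7
Ω = [Ca²⁺][CO3²⁻]/Ksp = (10.6×10^-3)(0.153×10^-3) / 6.026×10^-7 = 2.69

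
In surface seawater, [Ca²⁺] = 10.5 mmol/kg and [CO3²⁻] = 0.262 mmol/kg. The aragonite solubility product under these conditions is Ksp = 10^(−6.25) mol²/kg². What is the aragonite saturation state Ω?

Ksp = 10^(−6.25) = 5.623×10^-7
Ω = [Ca²⁺][CO3²⁻]/Ksp = (10.5×10^-3)(0.262×10^-3) / 5.623×10^-7 = 4.89

Ω = 4.89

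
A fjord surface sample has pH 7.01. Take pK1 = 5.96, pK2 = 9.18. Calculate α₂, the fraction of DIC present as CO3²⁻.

α₂ = 0.00617

α₂ = 1 / (1 + [H⁺]/K2 + [H⁺]²/(K1K2)) = 1 / (1 + 10^+2.17 + 10^+1.12)
   = 1 / (1 + 147.91 + 13.183) = 1/162.09 = 0.006169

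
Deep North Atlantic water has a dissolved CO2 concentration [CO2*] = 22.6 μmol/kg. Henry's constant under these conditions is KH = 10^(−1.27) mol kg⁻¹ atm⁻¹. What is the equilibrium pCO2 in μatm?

pCO2 = 421 μatm

KH = 10^(−1.27) = 5.370×10^-2 mol kg⁻¹ atm⁻¹
pCO2 = [CO2*]/KH = 22.6×10^-6 / 5.370×10^-2 = 4.21×10^-4 atm = 421 μatm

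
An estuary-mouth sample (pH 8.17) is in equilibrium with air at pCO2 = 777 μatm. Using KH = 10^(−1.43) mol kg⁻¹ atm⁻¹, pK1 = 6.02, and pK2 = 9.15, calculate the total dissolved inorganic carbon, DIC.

[CO2*] = KH · pCO2 = 10^(−1.43) × 777×10^-6 = 2.887×10^-5 mol/kg
α₀ = 1/(1 + K1/[H⁺] + K1K2/[H⁺]²) = 1/(1 + 10^+2.15 + 10^+1.17) = 0.006368
DIC = [CO2*]/α₀ = 2.887×10^-5 / 0.006368 = 4.53 mmol/kg

DIC = 4.53 mmol/kg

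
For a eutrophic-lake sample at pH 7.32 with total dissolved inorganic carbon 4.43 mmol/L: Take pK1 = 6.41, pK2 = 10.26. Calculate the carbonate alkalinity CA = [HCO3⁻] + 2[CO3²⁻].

CA = 3.95 mmol/L

CA = [HCO3⁻] + 2[CO3²⁻] = (α₁ + 2α₂)·DIC
At pH 7.32: [H⁺]/K1 = 10^-0.91 = 0.12303, K2/[H⁺] = 10^-2.94 = 0.0011482
α₁ = 1/(1 + 0.12303 + 0.0011482) = 1/1.1242 = 0.8895; α₂ = α₁·K2/[H⁺] = 0.001021
α₁ + 2α₂ = 0.8916
CA = 0.8916 × 4.43 = 3.95 mmol/L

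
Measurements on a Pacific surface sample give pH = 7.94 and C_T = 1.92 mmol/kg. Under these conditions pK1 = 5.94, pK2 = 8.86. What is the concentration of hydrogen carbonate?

α₁ = 1 / (1 + [H⁺]/K1 + K2/[H⁺]) = 1 / (1 + 10^-2.00 + 10^-0.92)
   = 1 / (1 + 0.010000 + 0.12023) = 1/1.1302 = 0.8848
[HCO3⁻] = α₁ × DIC = 0.8848 × 1.92 = 1.70 mmol/kg

[HCO3⁻] = 1.70 mmol/kg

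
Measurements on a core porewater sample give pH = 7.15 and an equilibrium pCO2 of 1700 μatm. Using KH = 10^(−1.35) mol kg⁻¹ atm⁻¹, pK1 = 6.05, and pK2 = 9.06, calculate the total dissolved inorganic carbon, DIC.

[CO2*] = KH · pCO2 = 10^(−1.35) × 1700×10^-6 = 7.594×10^-5 mol/kg
α₀ = 1/(1 + K1/[H⁺] + K1K2/[H⁺]²) = 1/(1 + 10^+1.10 + 10^-0.81) = 0.07276
DIC = [CO2*]/α₀ = 7.594×10^-5 / 0.07276 = 1.04 mmol/kg

DIC = 1.04 mmol/kg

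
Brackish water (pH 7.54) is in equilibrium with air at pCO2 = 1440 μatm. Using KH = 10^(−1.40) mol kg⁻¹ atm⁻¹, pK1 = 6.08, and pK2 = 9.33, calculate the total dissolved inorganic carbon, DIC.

DIC = 1.74 mmol/kg

[CO2*] = KH · pCO2 = 10^(−1.40) × 1440×10^-6 = 5.733×10^-5 mol/kg
α₀ = 1/(1 + K1/[H⁺] + K1K2/[H⁺]²) = 1/(1 + 10^+1.46 + 10^-0.33) = 0.03299
DIC = [CO2*]/α₀ = 5.733×10^-5 / 0.03299 = 1.74 mmol/kg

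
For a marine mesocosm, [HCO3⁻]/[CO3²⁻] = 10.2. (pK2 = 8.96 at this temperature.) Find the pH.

pH = 7.95

From K2 = [H⁺][CO3²⁻]/[HCO3⁻]:  pH = pK2 − log₁₀([HCO3⁻]/[CO3²⁻])
log₁₀(10.2) = +1.009
pH = 8.96 − (+1.009) = 7.95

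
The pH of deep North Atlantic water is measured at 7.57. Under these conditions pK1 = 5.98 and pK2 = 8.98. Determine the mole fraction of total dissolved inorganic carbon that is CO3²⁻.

α₂ = 0.0365

α₂ = 1 / (1 + [H⁺]/K2 + [H⁺]²/(K1K2)) = 1 / (1 + 10^+1.41 + 10^-0.18)
   = 1 / (1 + 25.704 + 0.66069) = 1/27.365 = 0.03654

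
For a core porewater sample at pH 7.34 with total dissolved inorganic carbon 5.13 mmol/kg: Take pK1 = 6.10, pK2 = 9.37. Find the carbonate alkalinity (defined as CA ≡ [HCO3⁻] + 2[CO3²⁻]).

CA = [HCO3⁻] + 2[CO3²⁻] = (α₁ + 2α₂)·DIC
At pH 7.34: [H⁺]/K1 = 10^-1.24 = 0.057544, K2/[H⁺] = 10^-2.03 = 0.0093325
α₁ = 1/(1 + 0.057544 + 0.0093325) = 1/1.0669 = 0.9373; α₂ = α₁·K2/[H⁺] = 0.008748
α₁ + 2α₂ = 0.9548
CA = 0.9548 × 5.13 = 4.90 mmol/kg

CA = 4.90 mmol/kg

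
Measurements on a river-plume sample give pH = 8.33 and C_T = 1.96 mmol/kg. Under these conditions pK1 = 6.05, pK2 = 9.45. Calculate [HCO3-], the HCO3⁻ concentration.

[HCO3⁻] = 1.81 mmol/kg

α₁ = 1 / (1 + [H⁺]/K1 + K2/[H⁺]) = 1 / (1 + 10^-2.28 + 10^-1.12)
   = 1 / (1 + 0.0052481 + 0.075858) = 1/1.0811 = 0.9250
[HCO3⁻] = α₁ × DIC = 0.9250 × 1.96 = 1.81 mmol/kg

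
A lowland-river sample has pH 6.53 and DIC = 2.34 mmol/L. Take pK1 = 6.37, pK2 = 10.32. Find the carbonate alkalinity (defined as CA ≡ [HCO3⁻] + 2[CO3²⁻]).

CA = [HCO3⁻] + 2[CO3²⁻] = (α₁ + 2α₂)·DIC
At pH 6.53: [H⁺]/K1 = 10^-0.16 = 0.69183, K2/[H⁺] = 10^-3.79 = 0.00016218
α₁ = 1/(1 + 0.69183 + 0.00016218) = 1/1.6920 = 0.5910; α₂ = α₁·K2/[H⁺] = 9.585×10^-5
α₁ + 2α₂ = 0.5912
CA = 0.5912 × 2.34 = 1.38 mmol/L

CA = 1.38 mmol/L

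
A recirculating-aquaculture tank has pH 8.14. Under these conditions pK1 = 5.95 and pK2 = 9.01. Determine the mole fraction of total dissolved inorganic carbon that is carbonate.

α₂ = 1 / (1 + [H⁺]/K2 + [H⁺]²/(K1K2)) = 1 / (1 + 10^+0.87 + 10^-1.32)
   = 1 / (1 + 7.4131 + 0.047863) = 1/8.4610 = 0.1182

α₂ = 0.118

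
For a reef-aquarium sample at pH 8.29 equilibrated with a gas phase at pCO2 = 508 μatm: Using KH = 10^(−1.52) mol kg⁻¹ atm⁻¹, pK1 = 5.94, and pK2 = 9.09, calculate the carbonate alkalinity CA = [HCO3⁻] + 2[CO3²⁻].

CA = 4.52 mmol/kg

[CO2*] = KH · pCO2 = 10^(−1.52) × 508×10^-6 = 1.534×10^-5 mol/kg
α₀ = 1/(1 + K1/[H⁺] + K1K2/[H⁺]²) = 1/(1 + 10^+2.35 + 10^+1.55) = 0.003841
DIC = [CO2*]/α₀ = 1.534×10^-5 / 0.003841 = 3.994 mmol/kg
CA = (α₁ + 2α₂)·DIC = (0.8599 + 2×0.1363) × 3.994 = 4.52 mmol/kg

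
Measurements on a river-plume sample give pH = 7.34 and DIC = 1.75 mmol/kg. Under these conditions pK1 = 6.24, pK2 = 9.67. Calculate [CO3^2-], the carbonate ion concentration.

α₂ = 1 / (1 + [H⁺]/K2 + [H⁺]²/(K1K2)) = 1 / (1 + 10^+2.33 + 10^+1.23)
   = 1 / (1 + 213.80 + 16.982) = 1/231.78 = 0.004314
[CO3²⁻] = α₂ × DIC = 0.004314 × 1.75 = 0.00755 mmol/kg = 7.55 μmol/kg

[CO3²⁻] = 7.55 μmol/kg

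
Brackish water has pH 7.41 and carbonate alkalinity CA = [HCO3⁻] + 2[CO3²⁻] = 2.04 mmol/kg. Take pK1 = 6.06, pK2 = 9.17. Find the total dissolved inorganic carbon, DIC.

CA = [HCO3⁻] + 2[CO3²⁻] = (α₁ + 2α₂)·DIC
At pH 7.41: [H⁺]/K1 = 10^-1.35 = 0.044668, K2/[H⁺] = 10^-1.76 = 0.017378
α₁ = 1/(1 + 0.044668 + 0.017378) = 1/1.0620 = 0.9416; α₂ = α₁·K2/[H⁺] = 0.01636
α₁ + 2α₂ = 0.9743
DIC = CA / (α₁ + 2α₂) = 2.04 / 0.9743 = 2.09 mmol/kg

DIC = 2.09 mmol/kg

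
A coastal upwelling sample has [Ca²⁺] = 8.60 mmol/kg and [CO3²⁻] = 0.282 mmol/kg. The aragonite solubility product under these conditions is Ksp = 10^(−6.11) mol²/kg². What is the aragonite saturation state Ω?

Ksp = 10^(−6.11) = 7.762×10^-7
Ω = [Ca²⁺][CO3²⁻]/Ksp = (8.60×10^-3)(0.282×10^-3) / 7.762×10^-7 = 3.12

Ω = 3.12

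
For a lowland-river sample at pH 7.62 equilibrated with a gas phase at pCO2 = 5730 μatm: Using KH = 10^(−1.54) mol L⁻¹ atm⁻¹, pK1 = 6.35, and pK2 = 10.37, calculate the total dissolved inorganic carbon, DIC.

[CO2*] = KH · pCO2 = 10^(−1.54) × 5730×10^-6 = 1.653×10^-4 mol/L
α₀ = 1/(1 + K1/[H⁺] + K1K2/[H⁺]²) = 1/(1 + 10^+1.27 + 10^-1.48) = 0.05088
DIC = [CO2*]/α₀ = 1.653×10^-4 / 0.05088 = 3.25 mmol/L

DIC = 3.25 mmol/L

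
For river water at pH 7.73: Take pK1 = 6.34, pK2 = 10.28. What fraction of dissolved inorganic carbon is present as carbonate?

α₂ = 0.00270

α₂ = 1 / (1 + [H⁺]/K2 + [H⁺]²/(K1K2)) = 1 / (1 + 10^+2.55 + 10^+1.16)
   = 1 / (1 + 354.81 + 14.454) = 1/370.27 = 0.002701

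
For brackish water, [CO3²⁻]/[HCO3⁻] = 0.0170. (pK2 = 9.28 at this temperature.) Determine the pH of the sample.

From K2 = [H⁺][CO3²⁻]/[HCO3⁻]:  pH = pK2 + log₁₀([CO3²⁻]/[HCO3⁻])
log₁₀(0.0170) = -1.770
pH = 9.28 + (-1.770) = 7.51

pH = 7.51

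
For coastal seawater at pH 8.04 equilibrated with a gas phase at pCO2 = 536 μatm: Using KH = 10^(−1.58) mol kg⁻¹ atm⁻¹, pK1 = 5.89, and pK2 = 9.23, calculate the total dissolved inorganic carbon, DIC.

DIC = 2.13 mmol/kg

[CO2*] = KH · pCO2 = 10^(−1.58) × 536×10^-6 = 1.410×10^-5 mol/kg
α₀ = 1/(1 + K1/[H⁺] + K1K2/[H⁺]²) = 1/(1 + 10^+2.15 + 10^+0.96) = 0.006606
DIC = [CO2*]/α₀ = 1.410×10^-5 / 0.006606 = 2.13 mmol/kg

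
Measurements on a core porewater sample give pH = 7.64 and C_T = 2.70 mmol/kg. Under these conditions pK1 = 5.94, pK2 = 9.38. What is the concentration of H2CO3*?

[CO2*] = 0.0519 mmol/kg

α₀ = 1 / (1 + K1/[H⁺] + K1K2/[H⁺]²) = 1 / (1 + 10^+1.70 + 10^-0.04)
   = 1 / (1 + 50.119 + 0.91201) = 1/52.031 = 0.01922
[CO2*] = α₀ × DIC = 0.01922 × 2.70 = 0.0519 mmol/kg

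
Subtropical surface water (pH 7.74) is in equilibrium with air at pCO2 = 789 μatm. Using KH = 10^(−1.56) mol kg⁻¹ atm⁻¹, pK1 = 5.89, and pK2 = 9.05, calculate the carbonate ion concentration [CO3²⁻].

[CO3²⁻] = 0.0753 mmol/kg

[CO2*] = KH · pCO2 = 10^(−1.56) × 789×10^-6 = 2.173×10^-5 mol/kg
α₀ = 1/(1 + K1/[H⁺] + K1K2/[H⁺]²) = 1/(1 + 10^+1.85 + 10^+0.54) = 0.01329
DIC = [CO2*]/α₀ = 2.173×10^-5 / 0.01329 = 1.636 mmol/kg
[CO3²⁻] = α₂·DIC; α₂ = 0.04607, so [CO3²⁻] = 0.04607 × 1.636 = 0.0753 mmol/kg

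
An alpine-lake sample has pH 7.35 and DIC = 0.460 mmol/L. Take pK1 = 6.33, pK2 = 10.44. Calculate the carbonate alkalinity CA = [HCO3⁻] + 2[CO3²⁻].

CA = [HCO3⁻] + 2[CO3²⁻] = (α₁ + 2α₂)·DIC
At pH 7.35: [H⁺]/K1 = 10^-1.02 = 0.095499, K2/[H⁺] = 10^-3.09 = 0.00081283
α₁ = 1/(1 + 0.095499 + 0.00081283) = 1/1.0963 = 0.9121; α₂ = α₁·K2/[H⁺] = 0.0007414
α₁ + 2α₂ = 0.9136
CA = 0.9136 × 0.460 = 0.420 mmol/L

CA = 0.420 mmol/L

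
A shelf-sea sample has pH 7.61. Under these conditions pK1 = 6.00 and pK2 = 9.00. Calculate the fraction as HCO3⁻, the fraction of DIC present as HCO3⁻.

α₁ = 0.939

α₁ = 1 / (1 + [H⁺]/K1 + K2/[H⁺]) = 1 / (1 + 10^-1.61 + 10^-1.39)
   = 1 / (1 + 0.024547 + 0.040738) = 1/1.0653 = 0.9387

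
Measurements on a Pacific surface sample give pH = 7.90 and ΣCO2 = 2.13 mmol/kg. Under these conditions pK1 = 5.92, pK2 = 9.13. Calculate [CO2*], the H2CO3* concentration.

α₀ = 1 / (1 + K1/[H⁺] + K1K2/[H⁺]²) = 1 / (1 + 10^+1.98 + 10^+0.75)
   = 1 / (1 + 95.499 + 5.6234) = 1/102.12 = 0.009792
[CO2*] = α₀ × DIC = 0.009792 × 2.13 = 0.0209 mmol/kg

[CO2*] = 0.0209 mmol/kg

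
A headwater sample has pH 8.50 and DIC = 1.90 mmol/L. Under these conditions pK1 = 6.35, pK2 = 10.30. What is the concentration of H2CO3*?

α₀ = 1 / (1 + K1/[H⁺] + K1K2/[H⁺]²) = 1 / (1 + 10^+2.15 + 10^+0.35)
   = 1 / (1 + 141.25 + 2.2387) = 1/144.49 = 0.006921
[CO2*] = α₀ × DIC = 0.006921 × 1.90 = 0.0131 mmol/L = 13.1 μmol/L

[CO2*] = 13.1 μmol/L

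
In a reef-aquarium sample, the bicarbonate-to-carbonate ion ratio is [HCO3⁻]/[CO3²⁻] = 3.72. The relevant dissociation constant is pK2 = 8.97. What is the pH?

From K2 = [H⁺][CO3²⁻]/[HCO3⁻]:  pH = pK2 − log₁₀([HCO3⁻]/[CO3²⁻])
log₁₀(3.72) = +0.571
pH = 8.97 − (+0.571) = 8.40

pH = 8.40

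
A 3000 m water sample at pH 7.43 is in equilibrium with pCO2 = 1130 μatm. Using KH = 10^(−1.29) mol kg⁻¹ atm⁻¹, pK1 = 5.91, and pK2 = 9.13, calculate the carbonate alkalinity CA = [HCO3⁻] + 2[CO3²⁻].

CA = 2.00 mmol/kg

[CO2*] = KH · pCO2 = 10^(−1.29) × 1130×10^-6 = 5.795×10^-5 mol/kg
α₀ = 1/(1 + K1/[H⁺] + K1K2/[H⁺]²) = 1/(1 + 10^+1.52 + 10^-0.18) = 0.02876
DIC = [CO2*]/α₀ = 5.795×10^-5 / 0.02876 = 2.015 mmol/kg
CA = (α₁ + 2α₂)·DIC = (0.9522 + 2×0.01900) × 2.015 = 2.00 mmol/kg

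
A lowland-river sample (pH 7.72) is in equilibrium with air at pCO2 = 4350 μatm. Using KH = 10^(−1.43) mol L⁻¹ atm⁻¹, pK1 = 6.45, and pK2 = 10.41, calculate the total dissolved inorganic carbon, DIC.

[CO2*] = KH · pCO2 = 10^(−1.43) × 4350×10^-6 = 1.616×10^-4 mol/L
α₀ = 1/(1 + K1/[H⁺] + K1K2/[H⁺]²) = 1/(1 + 10^+1.27 + 10^-1.42) = 0.05087
DIC = [CO2*]/α₀ = 1.616×10^-4 / 0.05087 = 3.18 mmol/L

DIC = 3.18 mmol/L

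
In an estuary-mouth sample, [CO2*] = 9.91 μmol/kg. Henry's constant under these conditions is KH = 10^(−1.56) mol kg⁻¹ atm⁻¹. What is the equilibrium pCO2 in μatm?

KH = 10^(−1.56) = 2.754×10^-2 mol kg⁻¹ atm⁻¹
pCO2 = [CO2*]/KH = 9.91×10^-6 / 2.754×10^-2 = 3.60×10^-4 atm = 360 μatm

pCO2 = 360 μatm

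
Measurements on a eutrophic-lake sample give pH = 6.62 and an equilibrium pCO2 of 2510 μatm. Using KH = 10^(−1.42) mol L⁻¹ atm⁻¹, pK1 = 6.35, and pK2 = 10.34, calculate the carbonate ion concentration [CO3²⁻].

[CO2*] = KH · pCO2 = 10^(−1.42) × 2510×10^-6 = 9.543×10^-5 mol/L
α₀ = 1/(1 + K1/[H⁺] + K1K2/[H⁺]²) = 1/(1 + 10^+0.27 + 10^-3.45) = 0.3494
DIC = [CO2*]/α₀ = 9.543×10^-5 / 0.3494 = 0.2732 mmol/L
[CO3²⁻] = α₂·DIC; α₂ = 0.0001240, so [CO3²⁻] = 0.0001240 × 0.2732 = 3.39×10^-5 mmol/L = 0.0339 μmol/L

[CO3²⁻] = 0.0339 μmol/L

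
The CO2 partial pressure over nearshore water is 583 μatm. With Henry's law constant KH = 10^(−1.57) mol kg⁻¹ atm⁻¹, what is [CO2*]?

[CO2*] = 15.7 μmol/kg

KH = 10^(−1.57) = 2.692×10^-2 mol kg⁻¹ atm⁻¹
[CO2*] = KH · pCO2 = 2.692×10^-2 × 583×10^-6 atm = 1.57×10^-5 mol/kg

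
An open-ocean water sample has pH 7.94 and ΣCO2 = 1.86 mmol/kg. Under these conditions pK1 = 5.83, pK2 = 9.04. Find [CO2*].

α₀ = 1 / (1 + K1/[H⁺] + K1K2/[H⁺]²) = 1 / (1 + 10^+2.11 + 10^+1.01)
   = 1 / (1 + 128.82 + 10.233) = 1/140.06 = 0.007140
[CO2*] = α₀ × DIC = 0.007140 × 1.86 = 0.0133 mmol/kg = 13.3 μmol/kg

[CO2*] = 13.3 μmol/kg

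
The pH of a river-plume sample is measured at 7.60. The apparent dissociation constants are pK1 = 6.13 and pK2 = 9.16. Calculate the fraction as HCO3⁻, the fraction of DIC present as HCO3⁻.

α₁ = 1 / (1 + [H⁺]/K1 + K2/[H⁺]) = 1 / (1 + 10^-1.47 + 10^-1.56)
   = 1 / (1 + 0.033884 + 0.027542) = 1/1.0614 = 0.9421

α₁ = 0.942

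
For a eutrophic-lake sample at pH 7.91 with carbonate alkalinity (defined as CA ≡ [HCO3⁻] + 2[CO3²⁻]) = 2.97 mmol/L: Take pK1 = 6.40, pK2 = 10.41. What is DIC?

DIC = 3.05 mmol/L

CA = [HCO3⁻] + 2[CO3²⁻] = (α₁ + 2α₂)·DIC
At pH 7.91: [H⁺]/K1 = 10^-1.51 = 0.030903, K2/[H⁺] = 10^-2.50 = 0.0031623
α₁ = 1/(1 + 0.030903 + 0.0031623) = 1/1.0341 = 0.9671; α₂ = α₁·K2/[H⁺] = 0.003058
α₁ + 2α₂ = 0.9732
DIC = CA / (α₁ + 2α₂) = 2.97 / 0.9732 = 3.05 mmol/L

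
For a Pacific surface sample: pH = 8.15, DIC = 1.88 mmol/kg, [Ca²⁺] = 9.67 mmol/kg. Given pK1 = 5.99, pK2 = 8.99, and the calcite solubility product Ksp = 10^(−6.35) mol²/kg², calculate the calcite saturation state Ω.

Ω = 5.11

α₂ = 1 / (1 + [H⁺]/K2 + [H⁺]²/(K1K2)) = 1 / (1 + 10^+0.84 + 10^-1.32)
   = 1 / (1 + 6.9183 + 0.047863) = 1/7.9662 = 0.1255
[CO3²⁻] = α₂ × DIC = 0.1255 × 1.88 = 0.2360 mmol/kg
Ksp = 10^(−6.35) = 4.467×10^-7
Ω = [Ca²⁺][CO3²⁻]/Ksp = (9.67×10^-3)(2.360×10^-4) / 4.467×10^-7 = 5.11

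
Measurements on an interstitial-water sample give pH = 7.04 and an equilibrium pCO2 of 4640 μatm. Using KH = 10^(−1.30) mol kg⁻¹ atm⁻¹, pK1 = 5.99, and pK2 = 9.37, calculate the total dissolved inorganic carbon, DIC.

[CO2*] = KH · pCO2 = 10^(−1.30) × 4640×10^-6 = 2.326×10^-4 mol/kg
α₀ = 1/(1 + K1/[H⁺] + K1K2/[H⁺]²) = 1/(1 + 10^+1.05 + 10^-1.28) = 0.08148
DIC = [CO2*]/α₀ = 2.326×10^-4 / 0.08148 = 2.85 mmol/kg

DIC = 2.85 mmol/kg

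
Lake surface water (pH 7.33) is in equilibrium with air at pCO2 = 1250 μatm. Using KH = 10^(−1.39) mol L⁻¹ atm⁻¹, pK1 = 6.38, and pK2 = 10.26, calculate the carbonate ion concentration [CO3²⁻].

[CO2*] = KH · pCO2 = 10^(−1.39) × 1250×10^-6 = 5.092×10^-5 mol/L
α₀ = 1/(1 + K1/[H⁺] + K1K2/[H⁺]²) = 1/(1 + 10^+0.95 + 10^-1.98) = 0.1008
DIC = [CO2*]/α₀ = 5.092×10^-5 / 0.1008 = 0.5053 mmol/L
[CO3²⁻] = α₂·DIC; α₂ = 0.001055, so [CO3²⁻] = 0.001055 × 0.5053 = 0.000533 mmol/L = 0.533 μmol/L

[CO3²⁻] = 0.533 μmol/L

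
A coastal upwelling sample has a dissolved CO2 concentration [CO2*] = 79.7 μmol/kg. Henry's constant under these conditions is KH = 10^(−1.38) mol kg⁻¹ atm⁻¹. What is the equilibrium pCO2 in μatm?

KH = 10^(−1.38) = 4.169×10^-2 mol kg⁻¹ atm⁻¹
pCO2 = [CO2*]/KH = 79.7×10^-6 / 4.169×10^-2 = 1.91×10^-3 atm = 1910 μatm

pCO2 = 1910 μatm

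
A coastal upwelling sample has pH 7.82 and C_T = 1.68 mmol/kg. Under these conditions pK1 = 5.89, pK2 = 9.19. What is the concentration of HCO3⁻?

[HCO3⁻] = 1.59 mmol/kg

α₁ = 1 / (1 + [H⁺]/K1 + K2/[H⁺]) = 1 / (1 + 10^-1.93 + 10^-1.37)
   = 1 / (1 + 0.011749 + 0.042658) = 1/1.0544 = 0.9484
[HCO3⁻] = α₁ × DIC = 0.9484 × 1.68 = 1.59 mmol/kg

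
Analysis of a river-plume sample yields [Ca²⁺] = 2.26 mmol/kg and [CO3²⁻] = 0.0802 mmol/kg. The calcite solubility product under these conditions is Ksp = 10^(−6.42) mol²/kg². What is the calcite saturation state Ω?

Ksp = 10^(−6.42) = 3.802×10^-7
Ω = [Ca²⁺][CO3²⁻]/Ksp = (2.26×10^-3)(0.0802×10^-3) / 3.802×10^-7 = 0.477

Ω = 0.477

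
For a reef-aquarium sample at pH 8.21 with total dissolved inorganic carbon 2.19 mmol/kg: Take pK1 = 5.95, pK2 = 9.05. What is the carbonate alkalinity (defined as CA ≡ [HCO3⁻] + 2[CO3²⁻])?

CA = 2.45 mmol/kg

CA = [HCO3⁻] + 2[CO3²⁻] = (α₁ + 2α₂)·DIC
At pH 8.21: [H⁺]/K1 = 10^-2.26 = 0.0054954, K2/[H⁺] = 10^-0.84 = 0.14454
α₁ = 1/(1 + 0.0054954 + 0.14454) = 1/1.1500 = 0.8695; α₂ = α₁·K2/[H⁺] = 0.1257
α₁ + 2α₂ = 1.1209
CA = 1.1209 × 2.19 = 2.45 mmol/kg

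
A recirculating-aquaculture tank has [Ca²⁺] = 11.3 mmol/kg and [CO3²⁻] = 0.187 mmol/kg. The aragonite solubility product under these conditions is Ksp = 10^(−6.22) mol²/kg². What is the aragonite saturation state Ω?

Ω = 3.51

Ksp = 10^(−6.22) = 6.026×10^-7
Ω = [Ca²⁺][CO3²⁻]/Ksp = (11.3×10^-3)(0.187×10^-3) / 6.026×10^-7 = 3.51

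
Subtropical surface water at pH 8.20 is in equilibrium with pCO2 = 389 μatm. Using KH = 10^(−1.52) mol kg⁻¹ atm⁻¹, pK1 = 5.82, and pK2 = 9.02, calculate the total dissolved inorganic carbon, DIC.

DIC = 3.26 mmol/kg

[CO2*] = KH · pCO2 = 10^(−1.52) × 389×10^-6 = 1.175×10^-5 mol/kg
α₀ = 1/(1 + K1/[H⁺] + K1K2/[H⁺]²) = 1/(1 + 10^+2.38 + 10^+1.56) = 0.003608
DIC = [CO2*]/α₀ = 1.175×10^-5 / 0.003608 = 3.26 mmol/kg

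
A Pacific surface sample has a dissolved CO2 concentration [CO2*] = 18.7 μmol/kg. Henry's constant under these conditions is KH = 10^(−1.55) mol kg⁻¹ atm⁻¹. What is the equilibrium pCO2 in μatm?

pCO2 = 664 μatm

KH = 10^(−1.55) = 2.818×10^-2 mol kg⁻¹ atm⁻¹
pCO2 = [CO2*]/KH = 18.7×10^-6 / 2.818×10^-2 = 6.64×10^-4 atm = 664 μatm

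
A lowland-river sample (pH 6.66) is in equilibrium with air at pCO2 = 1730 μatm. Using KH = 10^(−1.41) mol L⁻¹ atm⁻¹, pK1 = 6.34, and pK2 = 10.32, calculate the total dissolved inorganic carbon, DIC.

DIC = 0.208 mmol/L

[CO2*] = KH · pCO2 = 10^(−1.41) × 1730×10^-6 = 6.730×10^-5 mol/L
α₀ = 1/(1 + K1/[H⁺] + K1K2/[H⁺]²) = 1/(1 + 10^+0.32 + 10^-3.34) = 0.3237
DIC = [CO2*]/α₀ = 6.730×10^-5 / 0.3237 = 0.208 mmol/L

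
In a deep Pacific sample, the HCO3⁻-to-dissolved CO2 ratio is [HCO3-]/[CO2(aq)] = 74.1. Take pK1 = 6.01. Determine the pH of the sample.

pH = 7.88

From K1 = [H⁺][HCO3-]/[CO2(aq)]:  pH = pK1 + log₁₀([HCO3-]/[CO2(aq)])
log₁₀(74.1) = +1.870
pH = 6.01 + (+1.870) = 7.88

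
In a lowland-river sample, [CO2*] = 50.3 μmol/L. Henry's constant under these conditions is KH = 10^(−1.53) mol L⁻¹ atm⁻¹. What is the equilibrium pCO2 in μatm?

KH = 10^(−1.53) = 2.951×10^-2 mol L⁻¹ atm⁻¹
pCO2 = [CO2*]/KH = 50.3×10^-6 / 2.951×10^-2 = 1.70×10^-3 atm = 1700 μatm

pCO2 = 1700 μatm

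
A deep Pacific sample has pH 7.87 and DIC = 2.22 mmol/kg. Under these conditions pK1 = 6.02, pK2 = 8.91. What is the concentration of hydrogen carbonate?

α₁ = 1 / (1 + [H⁺]/K1 + K2/[H⁺]) = 1 / (1 + 10^-1.85 + 10^-1.04)
   = 1 / (1 + 0.014125 + 0.091201) = 1/1.1053 = 0.9047
[HCO3⁻] = α₁ × DIC = 0.9047 × 2.22 = 2.01 mmol/kg

[HCO3⁻] = 2.01 mmol/kg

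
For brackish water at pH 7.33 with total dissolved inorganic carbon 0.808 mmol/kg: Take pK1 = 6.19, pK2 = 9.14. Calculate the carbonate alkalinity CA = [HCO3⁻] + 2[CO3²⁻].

CA = [HCO3⁻] + 2[CO3²⁻] = (α₁ + 2α₂)·DIC
At pH 7.33: [H⁺]/K1 = 10^-1.14 = 0.072444, K2/[H⁺] = 10^-1.81 = 0.015488
α₁ = 1/(1 + 0.072444 + 0.015488) = 1/1.0879 = 0.9192; α₂ = α₁·K2/[H⁺] = 0.01424
α₁ + 2α₂ = 0.9476
CA = 0.9476 × 0.808 = 0.766 mmol/kg

CA = 0.766 mmol/kg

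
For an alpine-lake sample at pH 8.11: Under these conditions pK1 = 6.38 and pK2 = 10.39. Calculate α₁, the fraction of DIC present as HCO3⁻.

α₁ = 1 / (1 + [H⁺]/K1 + K2/[H⁺]) = 1 / (1 + 10^-1.73 + 10^-2.28)
   = 1 / (1 + 0.018621 + 0.0052481) = 1/1.0239 = 0.9767

α₁ = 0.977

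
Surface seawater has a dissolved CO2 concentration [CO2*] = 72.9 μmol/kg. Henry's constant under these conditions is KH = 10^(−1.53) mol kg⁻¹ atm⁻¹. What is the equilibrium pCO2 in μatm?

KH = 10^(−1.53) = 2.951×10^-2 mol kg⁻¹ atm⁻¹
pCO2 = [CO2*]/KH = 72.9×10^-6 / 2.951×10^-2 = 2.47×10^-3 atm = 2470 μatm

pCO2 = 2470 μatm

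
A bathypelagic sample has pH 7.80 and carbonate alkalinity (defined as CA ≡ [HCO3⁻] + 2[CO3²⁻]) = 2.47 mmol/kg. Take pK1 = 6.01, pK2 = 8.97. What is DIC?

CA = [HCO3⁻] + 2[CO3²⁻] = (α₁ + 2α₂)·DIC
At pH 7.80: [H⁺]/K1 = 10^-1.79 = 0.016218, K2/[H⁺] = 10^-1.17 = 0.067608
α₁ = 1/(1 + 0.016218 + 0.067608) = 1/1.0838 = 0.9227; α₂ = α₁·K2/[H⁺] = 0.06238
α₁ + 2α₂ = 1.0474
DIC = CA / (α₁ + 2α₂) = 2.47 / 1.0474 = 2.36 mmol/kg

DIC = 2.36 mmol/kg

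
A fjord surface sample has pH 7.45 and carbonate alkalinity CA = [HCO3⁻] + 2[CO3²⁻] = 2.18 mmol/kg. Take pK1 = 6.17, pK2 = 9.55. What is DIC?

DIC = 2.28 mmol/kg

CA = [HCO3⁻] + 2[CO3²⁻] = (α₁ + 2α₂)·DIC
At pH 7.45: [H⁺]/K1 = 10^-1.28 = 0.052481, K2/[H⁺] = 10^-2.10 = 0.0079433
α₁ = 1/(1 + 0.052481 + 0.0079433) = 1/1.0604 = 0.9430; α₂ = α₁·K2/[H⁺] = 0.007491
α₁ + 2α₂ = 0.9580
DIC = CA / (α₁ + 2α₂) = 2.18 / 0.9580 = 2.28 mmol/kg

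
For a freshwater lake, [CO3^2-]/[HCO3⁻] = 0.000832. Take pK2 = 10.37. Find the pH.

pH = 7.29

From K2 = [H⁺][CO3^2-]/[HCO3⁻]:  pH = pK2 + log₁₀([CO3^2-]/[HCO3⁻])
log₁₀(0.000832) = -3.080
pH = 10.37 + (-3.080) = 7.29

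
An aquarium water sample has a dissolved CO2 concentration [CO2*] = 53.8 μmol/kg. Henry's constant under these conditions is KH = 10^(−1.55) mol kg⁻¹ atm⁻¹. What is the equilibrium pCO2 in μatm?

pCO2 = 1910 μatm

KH = 10^(−1.55) = 2.818×10^-2 mol kg⁻¹ atm⁻¹
pCO2 = [CO2*]/KH = 53.8×10^-6 / 2.818×10^-2 = 1.91×10^-3 atm = 1910 μatm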